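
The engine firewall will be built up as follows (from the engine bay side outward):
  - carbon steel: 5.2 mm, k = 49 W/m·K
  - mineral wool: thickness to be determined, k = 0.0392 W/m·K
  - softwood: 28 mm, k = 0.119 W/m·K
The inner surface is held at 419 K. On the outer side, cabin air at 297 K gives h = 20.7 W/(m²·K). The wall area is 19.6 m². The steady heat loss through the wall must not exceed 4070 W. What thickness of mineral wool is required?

L ≈ 11.9 mm

Series thermal resistances:
R_carbon steel = L/(kA) = 0.0052/(49×19.6) = 5.414×10^-6 K/W
R_softwood = L/(kA) = 0.028/(0.119×19.6) = 0.012 K/W
R_outer film = 1/(h_o·A) = 1/(20.7×19.6) = 0.002465 K/W
Sum of the known resistances R_other = 0.01447 K/W
Required total resistance R_tot = ΔT/Q_allow = 122/4070 = 0.02998 K/W
R_mineral wool = R_tot − R_other = 0.0155 K/W
L = R·k·A = 0.0155×0.0392×19.6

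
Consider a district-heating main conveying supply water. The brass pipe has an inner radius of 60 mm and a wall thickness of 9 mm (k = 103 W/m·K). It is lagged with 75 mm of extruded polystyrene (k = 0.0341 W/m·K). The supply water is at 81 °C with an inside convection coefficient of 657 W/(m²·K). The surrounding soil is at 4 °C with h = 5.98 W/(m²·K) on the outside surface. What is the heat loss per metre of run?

Cylindrical conduction, so R = ln(r₂/r₁)/(2πkL) per layer, in series:
R_inner film = 1/(h_i·2πr₁L) = 1/(657×2π×0.06×1) = 0.004037 K/W
R_brass pipe wall = ln(69/60)/(2π×103×1) = 2.16×10^-4 K/W
R_extruded polystyrene = ln(144/69)/(2π×0.0341×1) = 3.434 K/W
R_outer film = 1/(h_o·2πr_oL) = 1/(5.98×2π×0.144×1) = 0.1848 K/W
R_total = 3.623 K/W
Q = ΔT/R_total = 77/3.623

q′ ≈ 21.3 W/m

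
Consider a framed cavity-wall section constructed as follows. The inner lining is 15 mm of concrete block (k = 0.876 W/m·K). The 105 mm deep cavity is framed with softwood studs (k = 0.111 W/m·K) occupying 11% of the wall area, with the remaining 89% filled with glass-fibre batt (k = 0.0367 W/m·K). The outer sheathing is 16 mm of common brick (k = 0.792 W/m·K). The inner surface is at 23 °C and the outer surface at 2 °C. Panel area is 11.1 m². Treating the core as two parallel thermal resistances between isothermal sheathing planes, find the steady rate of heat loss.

Q ≈ 98.1 W

Sheathing layers in series; stud and cavity paths in parallel between them.
R_inner = 0.015/(0.876×11.1) = 0.001543 K/W
R_stud  = 0.105/(0.111×0.11×11.1) = 0.7747 K/W
R_cav   = 0.105/(0.0367×0.89×11.1) = 0.2896 K/W
1/R_core = 1/R_stud + 1/R_cav → R_core = 0.2108 K/W
R_outer = 0.016/(0.792×11.1) = 0.00182 K/W
R_total = 0.2142 K/W
Q = ΔT/R_total = 21/0.2142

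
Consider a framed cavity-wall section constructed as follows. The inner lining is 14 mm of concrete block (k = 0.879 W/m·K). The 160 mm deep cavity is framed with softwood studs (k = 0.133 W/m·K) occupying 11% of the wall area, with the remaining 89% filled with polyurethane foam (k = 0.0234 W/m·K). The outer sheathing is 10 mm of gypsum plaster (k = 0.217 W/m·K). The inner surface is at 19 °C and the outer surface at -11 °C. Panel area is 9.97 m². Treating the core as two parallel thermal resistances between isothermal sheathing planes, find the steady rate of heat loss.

Q ≈ 65.4 W

Sheathing layers in series; stud and cavity paths in parallel between them.
R_inner = 0.014/(0.879×9.97) = 0.001598 K/W
R_stud  = 0.16/(0.133×0.11×9.97) = 1.097 K/W
R_cav   = 0.16/(0.0234×0.89×9.97) = 0.7706 K/W
1/R_core = 1/R_stud + 1/R_cav → R_core = 0.4526 K/W
R_outer = 0.01/(0.217×9.97) = 0.004622 K/W
R_total = 0.4588 K/W
Q = ΔT/R_total = 30/0.4588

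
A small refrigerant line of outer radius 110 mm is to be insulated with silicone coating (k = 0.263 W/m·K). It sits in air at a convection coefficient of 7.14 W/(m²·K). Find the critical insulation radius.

For a cylinder r_cr = k/h = 0.263/7.14
r_cr = 36.8 mm; since the bare radius (110 mm) is above r_cr, any added insulation will reduce heat loss.

r_cr ≈ 36.8 mm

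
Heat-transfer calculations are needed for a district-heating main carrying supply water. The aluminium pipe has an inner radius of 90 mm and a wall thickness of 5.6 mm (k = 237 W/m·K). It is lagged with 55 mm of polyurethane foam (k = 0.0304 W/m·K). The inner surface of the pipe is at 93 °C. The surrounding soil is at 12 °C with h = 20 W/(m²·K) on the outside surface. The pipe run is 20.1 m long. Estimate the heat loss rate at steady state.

Per-layer cylindrical resistances, series-summed:
R_aluminium pipe wall = ln(95.6/90)/(2π×237×20.1) = 2.017×10^-6 K/W
R_polyurethane foam = ln(150.6/95.6)/(2π×0.0304×20.1) = 0.1184 K/W
R_outer film = 1/(h_o·2πr_oL) = 1/(20×2π×0.1506×20.1) = 0.002629 K/W
R_total = 0.121 K/W
Q = ΔT/R_total = 81/0.121

Q ≈ 669 W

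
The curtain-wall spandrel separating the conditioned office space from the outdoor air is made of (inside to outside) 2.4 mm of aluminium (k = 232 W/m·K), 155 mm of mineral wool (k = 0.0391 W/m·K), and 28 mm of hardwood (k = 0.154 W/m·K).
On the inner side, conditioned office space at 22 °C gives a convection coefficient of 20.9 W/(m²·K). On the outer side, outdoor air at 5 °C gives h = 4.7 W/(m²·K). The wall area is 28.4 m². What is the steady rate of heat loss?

Q ≈ 110 W

Thermal resistances in series:
R_inner film = 1/(h_i·A) = 1/(20.9×28.4) = 0.001685 K/W
R_aluminium = L/(kA) = 0.0024/(232×28.4) = 3.643×10^-7 K/W
R_mineral wool = L/(kA) = 0.155/(0.0391×28.4) = 0.1396 K/W
R_hardwood = L/(kA) = 0.028/(0.154×28.4) = 0.006402 K/W
R_outer film = 1/(h_o·A) = 1/(4.7×28.4) = 0.007492 K/W
R_total = 0.1552 K/W
Q = ΔT / R_total = 17 / 0.1552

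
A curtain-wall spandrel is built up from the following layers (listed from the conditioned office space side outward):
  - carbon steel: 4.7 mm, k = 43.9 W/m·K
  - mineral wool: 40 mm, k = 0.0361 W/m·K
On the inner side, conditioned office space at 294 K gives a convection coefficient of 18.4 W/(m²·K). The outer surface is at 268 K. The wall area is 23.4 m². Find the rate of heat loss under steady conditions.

Q ≈ 523 W

Thermal resistances in series:
R_inner film = 1/(h_i·A) = 1/(18.4×23.4) = 0.002323 K/W
R_carbon steel = L/(kA) = 0.0047/(43.9×23.4) = 4.575×10^-6 K/W
R_mineral wool = L/(kA) = 0.04/(0.0361×23.4) = 0.04735 K/W
R_total = 0.04968 K/W
Q = ΔT / R_total = 26 / 0.04968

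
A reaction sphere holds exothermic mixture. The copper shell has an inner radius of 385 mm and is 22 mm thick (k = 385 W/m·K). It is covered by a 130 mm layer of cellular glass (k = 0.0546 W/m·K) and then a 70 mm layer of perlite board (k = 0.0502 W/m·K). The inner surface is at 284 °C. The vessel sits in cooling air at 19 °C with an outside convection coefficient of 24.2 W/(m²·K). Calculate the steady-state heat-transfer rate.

Q ≈ 218 W

Each spherical layer contributes R = (1/r_i − 1/r_o)/(4πk):
R_copper shell = (1/0.385 − 1/0.407)/(4π×385) = 2.902×10^-5 K/W
R_cellular glass = (1/0.407 − 1/0.537)/(4π×0.0546) = 0.8669 K/W
R_perlite board = (1/0.537 − 1/0.607)/(4π×0.0502) = 0.3404 K/W
R_outer film = 1/(h·4πr_o²) = 1/(24.2×4π×0.607²) = 0.008925 K/W
R_total = 1.216 K/W
Q = ΔT/R_total = 265/1.216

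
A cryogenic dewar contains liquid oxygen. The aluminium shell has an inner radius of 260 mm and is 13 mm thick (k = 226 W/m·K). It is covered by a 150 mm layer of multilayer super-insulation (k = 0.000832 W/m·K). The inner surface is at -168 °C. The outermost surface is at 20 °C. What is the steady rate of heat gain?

Each spherical layer contributes R = (1/r_i − 1/r_o)/(4πk):
R_aluminium shell = (1/0.26 − 1/0.273)/(4π×226) = 6.449×10^-5 K/W
R_multilayer super-insulation = (1/0.273 − 1/0.423)/(4π×0.000832) = 124.2 K/W
R_total = 124.2 K/W
Q = ΔT/R_total = 188/124.2

Q ≈ 1.51 W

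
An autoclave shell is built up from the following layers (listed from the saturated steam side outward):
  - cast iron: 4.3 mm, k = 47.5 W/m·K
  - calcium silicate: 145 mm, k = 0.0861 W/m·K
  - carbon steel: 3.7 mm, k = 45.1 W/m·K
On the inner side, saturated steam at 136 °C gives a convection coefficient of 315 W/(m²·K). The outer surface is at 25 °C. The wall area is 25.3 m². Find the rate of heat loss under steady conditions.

Q ≈ 1660 W

Using the resistance-network approach (series):
R_inner film = 1/(h_i·A) = 1/(315×25.3) = 1.255×10^-4 K/W
R_cast iron = L/(kA) = 0.0043/(47.5×25.3) = 3.578×10^-6 K/W
R_calcium silicate = L/(kA) = 0.145/(0.0861×25.3) = 0.06656 K/W
R_carbon steel = L/(kA) = 0.0037/(45.1×25.3) = 3.243×10^-6 K/W
R_total = 0.0667 K/W
Q = ΔT / R_total = 111 / 0.0667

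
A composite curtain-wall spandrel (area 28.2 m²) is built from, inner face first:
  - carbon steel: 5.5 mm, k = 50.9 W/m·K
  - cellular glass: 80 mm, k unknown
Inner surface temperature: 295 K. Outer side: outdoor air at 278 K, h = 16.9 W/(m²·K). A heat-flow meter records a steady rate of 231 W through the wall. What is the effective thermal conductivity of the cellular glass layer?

Thermal resistances in series:
R_carbon steel = L/(kA) = 0.0055/(50.9×28.2) = 3.832×10^-6 K/W
R_outer film = 1/(h_o·A) = 1/(16.9×28.2) = 0.002098 K/W
Sum of known resistances R_other = 0.002102 K/W
Total R = ΔT/Q = 17/231 = 0.07359 K/W
R_cellular glass = R_total − R_other = 0.07149 K/W
k = L/(R·A) = 0.08/(0.07149×28.2)

k ≈ 0.0397 W/(m·K)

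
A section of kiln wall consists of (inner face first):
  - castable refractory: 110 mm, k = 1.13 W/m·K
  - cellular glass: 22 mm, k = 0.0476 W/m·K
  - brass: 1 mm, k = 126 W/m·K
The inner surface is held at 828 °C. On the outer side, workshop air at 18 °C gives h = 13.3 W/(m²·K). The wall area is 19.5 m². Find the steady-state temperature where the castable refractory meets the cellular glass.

Treating each layer as a thermal resistance in series:
R_castable refractory = L/(kA) = 0.11/(1.13×19.5) = 0.004992 K/W
R_cellular glass = L/(kA) = 0.022/(0.0476×19.5) = 0.0237 K/W
R_brass = L/(kA) = 0.001/(126×19.5) = 4.07×10^-7 K/W
R_outer film = 1/(h_o·A) = 1/(13.3×19.5) = 0.003856 K/W
R_total = 0.03255 K/W;  Q = ΔT/R_total = 810/0.03255 = 24880 W
T_interface = T_inner − Q·ΣR(inner→interface) = 828 − 24900×0.004992

T ≈ 704 °C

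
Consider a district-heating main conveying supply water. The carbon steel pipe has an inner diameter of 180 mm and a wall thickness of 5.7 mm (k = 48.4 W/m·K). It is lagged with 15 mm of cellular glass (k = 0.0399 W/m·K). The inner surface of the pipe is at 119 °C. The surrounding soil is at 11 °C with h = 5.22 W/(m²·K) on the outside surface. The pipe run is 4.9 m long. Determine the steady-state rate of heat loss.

Q ≈ 618 W

Radial resistances (cylindrical: R_cond = ln(r_o/r_i)/(2πkL), R_conv = 1/(h·2πrL)):
R_carbon steel pipe wall = ln(95.7/90)/(2π×48.4×4.9) = 4.121×10^-5 K/W
R_cellular glass = ln(110.7/95.7)/(2π×0.0399×4.9) = 0.1185 K/W
R_outer film = 1/(h_o·2πr_oL) = 1/(5.22×2π×0.1107×4.9) = 0.05621 K/W
R_total = 0.1748 K/W
Q = ΔT/R_total = 108/0.1748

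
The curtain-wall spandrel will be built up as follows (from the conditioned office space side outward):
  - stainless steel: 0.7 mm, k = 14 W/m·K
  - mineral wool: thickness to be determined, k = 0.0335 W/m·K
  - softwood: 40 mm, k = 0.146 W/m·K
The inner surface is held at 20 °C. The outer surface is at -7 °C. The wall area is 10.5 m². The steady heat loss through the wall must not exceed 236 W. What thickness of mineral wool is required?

Using the resistance-network approach (series):
R_stainless steel = L/(kA) = 0.0007/(14×10.5) = 4.762×10^-6 K/W
R_softwood = L/(kA) = 0.04/(0.146×10.5) = 0.02609 K/W
Sum of the known resistances R_other = 0.0261 K/W
Required total resistance R_tot = ΔT/Q_allow = 27/236 = 0.1144 K/W
R_mineral wool = R_tot − R_other = 0.08831 K/W
L = R·k·A = 0.08831×0.0335×10.5

L ≈ 31.1 mm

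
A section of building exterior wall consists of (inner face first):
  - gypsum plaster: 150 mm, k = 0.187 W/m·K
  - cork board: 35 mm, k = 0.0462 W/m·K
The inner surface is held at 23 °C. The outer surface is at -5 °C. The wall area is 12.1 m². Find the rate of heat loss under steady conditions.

Q ≈ 217 W

Treating each layer as a thermal resistance in series:
R_gypsum plaster = L/(kA) = 0.15/(0.187×12.1) = 0.06629 K/W
R_cork board = L/(kA) = 0.035/(0.0462×12.1) = 0.06261 K/W
R_total = 0.1289 K/W
Q = ΔT / R_total = 28 / 0.1289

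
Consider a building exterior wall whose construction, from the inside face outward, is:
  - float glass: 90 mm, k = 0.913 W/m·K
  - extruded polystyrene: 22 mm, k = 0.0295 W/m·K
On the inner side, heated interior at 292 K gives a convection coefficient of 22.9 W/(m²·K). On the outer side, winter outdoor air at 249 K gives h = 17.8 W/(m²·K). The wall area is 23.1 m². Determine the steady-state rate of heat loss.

Q ≈ 1050 W

Thermal resistances in series:
R_inner film = 1/(h_i·A) = 1/(22.9×23.1) = 0.00189 K/W
R_float glass = L/(kA) = 0.09/(0.913×23.1) = 0.004267 K/W
R_extruded polystyrene = L/(kA) = 0.022/(0.0295×23.1) = 0.03228 K/W
R_outer film = 1/(h_o·A) = 1/(17.8×23.1) = 0.002432 K/W
R_total = 0.04087 K/W
Q = ΔT / R_total = 43 / 0.04087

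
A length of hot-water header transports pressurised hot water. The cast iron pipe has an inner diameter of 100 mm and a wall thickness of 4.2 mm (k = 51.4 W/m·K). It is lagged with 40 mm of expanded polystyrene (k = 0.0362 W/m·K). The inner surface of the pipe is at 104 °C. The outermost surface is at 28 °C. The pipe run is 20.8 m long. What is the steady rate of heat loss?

For a radial system each layer contributes R = ln(r_out/r_in)/(2πkL); films add R = 1/(hA).
R_cast iron pipe wall = ln(54.2/50)/(2π×51.4×20.8) = 1.201×10^-5 K/W
R_expanded polystyrene = ln(94.2/54.2)/(2π×0.0362×20.8) = 0.1168 K/W
R_total = 0.1168 K/W
Q = ΔT/R_total = 76/0.1168

Q ≈ 650 W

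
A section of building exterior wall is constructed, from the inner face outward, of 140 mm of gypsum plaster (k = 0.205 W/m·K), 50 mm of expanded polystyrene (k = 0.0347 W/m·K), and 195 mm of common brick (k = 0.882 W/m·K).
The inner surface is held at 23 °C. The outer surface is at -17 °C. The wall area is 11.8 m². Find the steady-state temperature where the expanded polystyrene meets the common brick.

Using the resistance-network approach (series):
R_gypsum plaster = L/(kA) = 0.14/(0.205×11.8) = 0.05788 K/W
R_expanded polystyrene = L/(kA) = 0.05/(0.0347×11.8) = 0.1221 K/W
R_common brick = L/(kA) = 0.195/(0.882×11.8) = 0.01874 K/W
R_total = 0.1987 K/W;  Q = ΔT/R_total = 40/0.1987 = 201.3 W
T_interface = T_inner − Q·ΣR(inner→interface) = 23 − 201×0.18

T ≈ -13.2 °C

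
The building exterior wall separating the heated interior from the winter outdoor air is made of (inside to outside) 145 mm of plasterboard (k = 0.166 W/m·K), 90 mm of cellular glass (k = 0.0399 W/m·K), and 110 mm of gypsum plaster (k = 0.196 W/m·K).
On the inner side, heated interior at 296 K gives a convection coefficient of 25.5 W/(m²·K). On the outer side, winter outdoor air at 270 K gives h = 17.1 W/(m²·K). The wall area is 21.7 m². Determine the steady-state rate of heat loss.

Series thermal resistances:
R_inner film = 1/(h_i·A) = 1/(25.5×21.7) = 0.001807 K/W
R_plasterboard = L/(kA) = 0.145/(0.166×21.7) = 0.04025 K/W
R_cellular glass = L/(kA) = 0.09/(0.0399×21.7) = 0.1039 K/W
R_gypsum plaster = L/(kA) = 0.11/(0.196×21.7) = 0.02586 K/W
R_outer film = 1/(h_o·A) = 1/(17.1×21.7) = 0.002695 K/W
R_total = 0.1746 K/W
Q = ΔT / R_total = 26 / 0.1746

Q ≈ 149 W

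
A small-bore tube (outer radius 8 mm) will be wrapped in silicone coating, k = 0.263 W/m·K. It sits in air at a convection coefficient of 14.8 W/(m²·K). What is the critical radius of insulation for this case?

r_cr ≈ 17.8 mm

For a cylinder r_cr = k/h = 0.263/14.8
r_cr = 17.8 mm; since the bare radius (8 mm) is below r_cr, adding a thin layer of insulation will *increase* heat loss.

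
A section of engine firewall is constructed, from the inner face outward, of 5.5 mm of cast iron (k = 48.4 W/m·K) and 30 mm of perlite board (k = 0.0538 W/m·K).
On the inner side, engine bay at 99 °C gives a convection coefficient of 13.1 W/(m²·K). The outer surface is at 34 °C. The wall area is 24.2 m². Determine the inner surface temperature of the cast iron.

Series thermal resistances:
R_inner film = 1/(h_i·A) = 1/(13.1×24.2) = 0.003154 K/W
R_cast iron = L/(kA) = 0.0055/(48.4×24.2) = 4.696×10^-6 K/W
R_perlite board = L/(kA) = 0.03/(0.0538×24.2) = 0.02304 K/W
R_total = 0.0262 K/W;  Q = ΔT/R_total = 65/0.0262 = 2481 W
T_interface = T_inner − Q·ΣR(inner→interface) = 99 − 2480×0.003154

T ≈ 91.2 °C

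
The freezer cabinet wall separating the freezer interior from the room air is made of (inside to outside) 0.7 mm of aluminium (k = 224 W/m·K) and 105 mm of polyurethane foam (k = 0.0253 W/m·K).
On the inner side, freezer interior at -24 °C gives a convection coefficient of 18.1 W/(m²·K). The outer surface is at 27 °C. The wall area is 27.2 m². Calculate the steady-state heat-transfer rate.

Q ≈ 330 W

Model the wall as resistances in series:
R_inner film = 1/(h_i·A) = 1/(18.1×27.2) = 0.002031 K/W
R_aluminium = L/(kA) = 0.0007/(224×27.2) = 1.149×10^-7 K/W
R_polyurethane foam = L/(kA) = 0.105/(0.0253×27.2) = 0.1526 K/W
R_total = 0.1546 K/W
Q = ΔT / R_total = 51 / 0.1546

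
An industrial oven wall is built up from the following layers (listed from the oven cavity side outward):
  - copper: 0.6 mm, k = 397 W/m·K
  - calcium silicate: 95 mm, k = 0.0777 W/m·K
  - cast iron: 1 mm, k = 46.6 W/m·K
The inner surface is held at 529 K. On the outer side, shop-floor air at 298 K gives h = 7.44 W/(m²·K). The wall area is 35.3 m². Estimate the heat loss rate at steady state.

Q ≈ 6010 W

Using the resistance-network approach (series):
R_copper = L/(kA) = 0.0006/(397×35.3) = 4.281×10^-8 K/W
R_calcium silicate = L/(kA) = 0.095/(0.0777×35.3) = 0.03464 K/W
R_cast iron = L/(kA) = 0.001/(46.6×35.3) = 6.079×10^-7 K/W
R_outer film = 1/(h_o·A) = 1/(7.44×35.3) = 0.003808 K/W
R_total = 0.03844 K/W
Q = ΔT / R_total = 231 / 0.03844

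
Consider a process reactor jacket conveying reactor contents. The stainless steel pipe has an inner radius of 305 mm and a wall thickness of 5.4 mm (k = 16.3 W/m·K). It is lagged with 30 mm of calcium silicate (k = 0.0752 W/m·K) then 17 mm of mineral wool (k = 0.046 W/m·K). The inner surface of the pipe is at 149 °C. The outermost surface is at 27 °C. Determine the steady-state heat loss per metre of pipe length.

For a radial system each layer contributes R = ln(r_out/r_in)/(2πkL); films add R = 1/(hA).
R_stainless steel pipe wall = ln(310.4/305)/(2π×16.3×1) = 1.714×10^-4 K/W
R_calcium silicate = ln(340.4/310.4)/(2π×0.0752×1) = 0.1953 K/W
R_mineral wool = ln(357.4/340.4)/(2π×0.046×1) = 0.1686 K/W
R_total = 0.364 K/W
Q = ΔT/R_total = 122/0.364

q′ ≈ 335 W/m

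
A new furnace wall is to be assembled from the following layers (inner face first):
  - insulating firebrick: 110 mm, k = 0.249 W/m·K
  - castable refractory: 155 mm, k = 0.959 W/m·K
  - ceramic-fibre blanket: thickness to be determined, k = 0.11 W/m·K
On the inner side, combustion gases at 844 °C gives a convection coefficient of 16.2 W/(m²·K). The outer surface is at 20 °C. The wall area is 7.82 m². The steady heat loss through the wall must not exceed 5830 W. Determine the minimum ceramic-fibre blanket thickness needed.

L ≈ 48.4 mm

Thermal resistances in series:
R_inner film = 1/(h_i·A) = 1/(16.2×7.82) = 0.007894 K/W
R_insulating firebrick = L/(kA) = 0.11/(0.249×7.82) = 0.05649 K/W
R_castable refractory = L/(kA) = 0.155/(0.959×7.82) = 0.02067 K/W
Sum of the known resistances R_other = 0.08505 K/W
Required total resistance R_tot = ΔT/Q_allow = 824/5830 = 0.1413 K/W
R_ceramic-fibre blanket = R_tot − R_other = 0.05628 K/W
L = R·k·A = 0.05628×0.11×7.82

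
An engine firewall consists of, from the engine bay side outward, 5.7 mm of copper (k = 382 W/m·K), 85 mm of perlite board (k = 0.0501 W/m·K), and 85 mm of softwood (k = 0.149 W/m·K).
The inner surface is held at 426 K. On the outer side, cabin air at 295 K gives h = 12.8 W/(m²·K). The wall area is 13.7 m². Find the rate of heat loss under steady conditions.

Q ≈ 765 W

Thermal resistances in series:
R_copper = L/(kA) = 0.0057/(382×13.7) = 1.089×10^-6 K/W
R_perlite board = L/(kA) = 0.085/(0.0501×13.7) = 0.1238 K/W
R_softwood = L/(kA) = 0.085/(0.149×13.7) = 0.04164 K/W
R_outer film = 1/(h_o·A) = 1/(12.8×13.7) = 0.005703 K/W
R_total = 0.1712 K/W
Q = ΔT / R_total = 131 / 0.1712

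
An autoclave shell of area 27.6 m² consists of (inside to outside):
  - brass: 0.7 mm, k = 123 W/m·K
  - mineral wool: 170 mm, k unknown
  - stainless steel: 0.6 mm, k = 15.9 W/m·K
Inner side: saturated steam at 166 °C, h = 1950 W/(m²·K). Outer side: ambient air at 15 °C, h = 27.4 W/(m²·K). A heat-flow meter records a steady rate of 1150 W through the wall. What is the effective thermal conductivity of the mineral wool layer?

Series thermal resistances:
R_inner film = 1/(h_i·A) = 1/(1950×27.6) = 1.858×10^-5 K/W
R_brass = L/(kA) = 0.0007/(123×27.6) = 2.062×10^-7 K/W
R_stainless steel = L/(kA) = 0.0006/(15.9×27.6) = 1.367×10^-6 K/W
R_outer film = 1/(h_o·A) = 1/(27.4×27.6) = 0.001322 K/W
Sum of known resistances R_other = 0.001342 K/W
Total R = ΔT/Q = 151/1150 = 0.1313 K/W
R_mineral wool = R_total − R_other = 0.13 K/W
k = L/(R·A) = 0.17/(0.13×27.6)

k ≈ 0.0474 W/(m·K)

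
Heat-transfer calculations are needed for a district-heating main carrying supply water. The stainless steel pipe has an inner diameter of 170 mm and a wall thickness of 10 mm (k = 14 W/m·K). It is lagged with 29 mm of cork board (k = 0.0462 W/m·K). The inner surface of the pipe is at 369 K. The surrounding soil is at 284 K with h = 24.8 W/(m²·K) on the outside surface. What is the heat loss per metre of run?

q′ ≈ 87.6 W/m

Cylindrical conduction, so R = ln(r₂/r₁)/(2πkL) per layer, in series:
R_stainless steel pipe wall = ln(95/85)/(2π×14×1) = 0.001264 K/W
R_cork board = ln(124/95)/(2π×0.0462×1) = 0.9177 K/W
R_outer film = 1/(h_o·2πr_oL) = 1/(24.8×2π×0.124×1) = 0.05175 K/W
R_total = 0.9708 K/W
Q = ΔT/R_total = 85/0.9708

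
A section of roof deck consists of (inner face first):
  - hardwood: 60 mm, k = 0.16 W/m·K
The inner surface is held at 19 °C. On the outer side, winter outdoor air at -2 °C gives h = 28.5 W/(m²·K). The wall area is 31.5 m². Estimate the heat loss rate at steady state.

Q ≈ 1610 W

Series thermal resistances:
R_hardwood = L/(kA) = 0.06/(0.16×31.5) = 0.0119 K/W
R_outer film = 1/(h_o·A) = 1/(28.5×31.5) = 0.001114 K/W
R_total = 0.01302 K/W
Q = ΔT / R_total = 21 / 0.01302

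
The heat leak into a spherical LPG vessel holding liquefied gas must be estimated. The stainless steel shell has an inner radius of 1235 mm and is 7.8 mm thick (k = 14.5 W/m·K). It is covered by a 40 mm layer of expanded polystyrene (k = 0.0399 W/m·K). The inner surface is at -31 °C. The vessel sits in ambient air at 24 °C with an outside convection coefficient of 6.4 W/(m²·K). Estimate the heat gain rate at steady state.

Q ≈ 954 W

Each spherical layer contributes R = (1/r_i − 1/r_o)/(4πk):
R_stainless steel shell = (1/1.235 − 1/1.2428)/(4π×14.5) = 2.789×10^-5 K/W
R_expanded polystyrene = (1/1.2428 − 1/1.2828)/(4π×0.0399) = 0.05004 K/W
R_outer film = 1/(h·4πr_o²) = 1/(6.4×4π×1.2828²) = 0.007556 K/W
R_total = 0.05762 K/W
Q = ΔT/R_total = 55/0.05762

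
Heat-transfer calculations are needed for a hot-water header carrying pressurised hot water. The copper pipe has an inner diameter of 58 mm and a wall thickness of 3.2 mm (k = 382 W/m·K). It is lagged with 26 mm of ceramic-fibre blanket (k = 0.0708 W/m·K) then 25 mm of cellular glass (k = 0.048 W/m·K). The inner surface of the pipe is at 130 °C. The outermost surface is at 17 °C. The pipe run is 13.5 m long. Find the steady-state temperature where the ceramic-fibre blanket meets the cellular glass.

T ≈ 70.2 °C

Radial resistances (cylindrical: R_cond = ln(r_o/r_i)/(2πkL), R_conv = 1/(h·2πrL)):
R_copper pipe wall = ln(32.2/29)/(2π×382×13.5) = 3.23×10^-6 K/W
R_ceramic-fibre blanket = ln(58.2/32.2)/(2π×0.0708×13.5) = 0.09856 K/W
R_cellular glass = ln(83.2/58.2)/(2π×0.048×13.5) = 0.08777 K/W
R_total = 0.1863 K/W
Q = ΔT/R_total = 113/0.1863
Q = 606 W
T_interface = T_inner − Q·ΣR(inner→interface) = 130 − 606×0.09857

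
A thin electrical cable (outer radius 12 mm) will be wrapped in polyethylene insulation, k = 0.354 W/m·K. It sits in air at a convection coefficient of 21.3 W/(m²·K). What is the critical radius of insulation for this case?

For a cylinder r_cr = k/h = 0.354/21.3
r_cr = 16.6 mm; since the bare radius (12 mm) is below r_cr, adding a thin layer of insulation will *increase* heat loss.

r_cr ≈ 16.6 mm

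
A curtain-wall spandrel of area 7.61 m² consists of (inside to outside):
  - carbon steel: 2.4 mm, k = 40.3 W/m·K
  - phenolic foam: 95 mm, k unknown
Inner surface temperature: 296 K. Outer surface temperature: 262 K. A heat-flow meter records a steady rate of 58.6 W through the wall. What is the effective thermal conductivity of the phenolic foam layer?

Thermal resistances in series:
R_carbon steel = L/(kA) = 0.0024/(40.3×7.61) = 7.826×10^-6 K/W
Sum of known resistances R_other = 7.826×10^-6 K/W
Total R = ΔT/Q = 34/58.6 = 0.5802 K/W
R_phenolic foam = R_total − R_other = 0.5802 K/W
k = L/(R·A) = 0.095/(0.5802×7.61)

k ≈ 0.0215 W/(m·K)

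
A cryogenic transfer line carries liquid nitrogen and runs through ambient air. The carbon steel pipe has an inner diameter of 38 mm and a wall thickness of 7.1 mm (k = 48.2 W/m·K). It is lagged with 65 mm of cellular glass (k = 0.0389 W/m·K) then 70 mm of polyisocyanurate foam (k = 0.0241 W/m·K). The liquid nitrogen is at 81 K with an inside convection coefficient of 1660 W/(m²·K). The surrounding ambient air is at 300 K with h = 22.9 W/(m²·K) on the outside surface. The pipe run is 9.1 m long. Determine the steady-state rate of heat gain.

Q ≈ 223 W

For a radial system each layer contributes R = ln(r_out/r_in)/(2πkL); films add R = 1/(hA).
R_inner film = 1/(h_i·2πr₁L) = 1/(1660×2π×0.019×9.1) = 5.545×10^-4 K/W
R_carbon steel pipe wall = ln(26.1/19)/(2π×48.2×9.1) = 1.152×10^-4 K/W
R_cellular glass = ln(91.1/26.1)/(2π×0.0389×9.1) = 0.562 K/W
R_polyisocyanurate foam = ln(161.1/91.1)/(2π×0.0241×9.1) = 0.4137 K/W
R_outer film = 1/(h_o·2πr_oL) = 1/(22.9×2π×0.1611×9.1) = 0.004741 K/W
R_total = 0.9811 K/W
Q = ΔT/R_total = 219/0.9811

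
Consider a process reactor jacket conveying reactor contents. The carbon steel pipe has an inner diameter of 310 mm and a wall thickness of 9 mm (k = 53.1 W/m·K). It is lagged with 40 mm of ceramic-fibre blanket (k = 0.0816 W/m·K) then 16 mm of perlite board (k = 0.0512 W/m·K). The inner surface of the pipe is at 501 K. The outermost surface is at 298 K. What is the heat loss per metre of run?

q′ ≈ 307 W/m

Treating each annulus and film as a series resistance:
R_carbon steel pipe wall = ln(164/155)/(2π×53.1×1) = 1.692×10^-4 K/W
R_ceramic-fibre blanket = ln(204/164)/(2π×0.0816×1) = 0.4257 K/W
R_perlite board = ln(220/204)/(2π×0.0512×1) = 0.2347 K/W
R_total = 0.6606 K/W
Q = ΔT/R_total = 203/0.6606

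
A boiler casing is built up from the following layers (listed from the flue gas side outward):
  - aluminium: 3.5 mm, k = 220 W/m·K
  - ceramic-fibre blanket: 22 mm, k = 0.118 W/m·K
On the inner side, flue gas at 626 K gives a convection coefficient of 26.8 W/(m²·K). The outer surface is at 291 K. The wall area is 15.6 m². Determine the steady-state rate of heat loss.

Q ≈ 23400 W

Thermal resistances in series:
R_inner film = 1/(h_i·A) = 1/(26.8×15.6) = 0.002392 K/W
R_aluminium = L/(kA) = 0.0035/(220×15.6) = 1.02×10^-6 K/W
R_ceramic-fibre blanket = L/(kA) = 0.022/(0.118×15.6) = 0.01195 K/W
R_total = 0.01434 K/W
Q = ΔT / R_total = 335 / 0.01434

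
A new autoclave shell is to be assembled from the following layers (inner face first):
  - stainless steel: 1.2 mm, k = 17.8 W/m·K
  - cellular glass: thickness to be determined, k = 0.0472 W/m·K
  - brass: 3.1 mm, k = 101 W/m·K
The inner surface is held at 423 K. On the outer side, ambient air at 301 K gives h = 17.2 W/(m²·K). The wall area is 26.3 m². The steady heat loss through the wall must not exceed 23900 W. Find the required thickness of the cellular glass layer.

L ≈ 3.59 mm

Thermal resistances in series:
R_stainless steel = L/(kA) = 0.0012/(17.8×26.3) = 2.563×10^-6 K/W
R_brass = L/(kA) = 0.0031/(101×26.3) = 1.167×10^-6 K/W
R_outer film = 1/(h_o·A) = 1/(17.2×26.3) = 0.002211 K/W
Sum of the known resistances R_other = 0.002214 K/W
Required total resistance R_tot = ΔT/Q_allow = 122/23900 = 0.005105 K/W
R_cellular glass = R_tot − R_other = 0.00289 K/W
L = R·k·A = 0.00289×0.0472×26.3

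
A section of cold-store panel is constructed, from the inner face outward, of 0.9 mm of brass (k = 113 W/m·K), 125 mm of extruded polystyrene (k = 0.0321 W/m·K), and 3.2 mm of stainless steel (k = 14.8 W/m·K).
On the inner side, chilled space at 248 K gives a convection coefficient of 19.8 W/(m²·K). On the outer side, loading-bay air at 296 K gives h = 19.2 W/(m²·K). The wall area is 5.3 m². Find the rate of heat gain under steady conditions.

Q ≈ 63.6 W

Treating each layer as a thermal resistance in series:
R_inner film = 1/(h_i·A) = 1/(19.8×5.3) = 0.009529 K/W
R_brass = L/(kA) = 0.0009/(113×5.3) = 1.503×10^-6 K/W
R_extruded polystyrene = L/(kA) = 0.125/(0.0321×5.3) = 0.7347 K/W
R_stainless steel = L/(kA) = 0.0032/(14.8×5.3) = 4.08×10^-5 K/W
R_outer film = 1/(h_o·A) = 1/(19.2×5.3) = 0.009827 K/W
R_total = 0.7541 K/W
Q = ΔT / R_total = 48 / 0.7541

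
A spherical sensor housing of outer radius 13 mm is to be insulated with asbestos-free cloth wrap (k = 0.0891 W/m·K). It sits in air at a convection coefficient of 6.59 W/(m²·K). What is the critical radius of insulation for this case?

For a sphere r_cr = 2k/h = 2×0.0891/6.59
r_cr = 27 mm; since the bare radius (13 mm) is below r_cr, adding a thin layer of insulation will *increase* heat loss.

r_cr ≈ 27 mm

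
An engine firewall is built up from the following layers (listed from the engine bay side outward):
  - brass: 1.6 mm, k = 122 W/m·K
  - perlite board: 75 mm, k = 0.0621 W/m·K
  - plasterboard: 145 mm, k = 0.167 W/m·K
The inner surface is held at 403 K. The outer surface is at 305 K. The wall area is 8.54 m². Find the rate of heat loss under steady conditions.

Treating each layer as a thermal resistance in series:
R_brass = L/(kA) = 0.0016/(122×8.54) = 1.536×10^-6 K/W
R_perlite board = L/(kA) = 0.075/(0.0621×8.54) = 0.1414 K/W
R_plasterboard = L/(kA) = 0.145/(0.167×8.54) = 0.1017 K/W
R_total = 0.2431 K/W
Q = ΔT / R_total = 98 / 0.2431

Q ≈ 403 W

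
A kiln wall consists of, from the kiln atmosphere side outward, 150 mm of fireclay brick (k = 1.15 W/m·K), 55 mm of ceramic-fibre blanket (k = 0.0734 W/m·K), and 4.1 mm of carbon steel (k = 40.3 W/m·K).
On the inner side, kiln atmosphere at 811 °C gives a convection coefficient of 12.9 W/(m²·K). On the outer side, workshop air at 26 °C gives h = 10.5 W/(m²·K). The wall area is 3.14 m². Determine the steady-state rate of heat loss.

Using the resistance-network approach (series):
R_inner film = 1/(h_i·A) = 1/(12.9×3.14) = 0.02469 K/W
R_fireclay brick = L/(kA) = 0.15/(1.15×3.14) = 0.04154 K/W
R_ceramic-fibre blanket = L/(kA) = 0.055/(0.0734×3.14) = 0.2386 K/W
R_carbon steel = L/(kA) = 0.0041/(40.3×3.14) = 3.24×10^-5 K/W
R_outer film = 1/(h_o·A) = 1/(10.5×3.14) = 0.03033 K/W
R_total = 0.3352 K/W
Q = ΔT / R_total = 785 / 0.3352

Q ≈ 2340 W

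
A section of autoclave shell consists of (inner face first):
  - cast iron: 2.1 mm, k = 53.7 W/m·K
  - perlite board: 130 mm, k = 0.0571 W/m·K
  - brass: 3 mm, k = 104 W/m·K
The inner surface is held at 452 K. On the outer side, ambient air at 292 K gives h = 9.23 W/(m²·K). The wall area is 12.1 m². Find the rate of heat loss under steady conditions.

Model the wall as resistances in series:
R_cast iron = L/(kA) = 0.0021/(53.7×12.1) = 3.232×10^-6 K/W
R_perlite board = L/(kA) = 0.13/(0.0571×12.1) = 0.1882 K/W
R_brass = L/(kA) = 0.003/(104×12.1) = 2.384×10^-6 K/W
R_outer film = 1/(h_o·A) = 1/(9.23×12.1) = 0.008954 K/W
R_total = 0.1971 K/W
Q = ΔT / R_total = 160 / 0.1971

Q ≈ 812 W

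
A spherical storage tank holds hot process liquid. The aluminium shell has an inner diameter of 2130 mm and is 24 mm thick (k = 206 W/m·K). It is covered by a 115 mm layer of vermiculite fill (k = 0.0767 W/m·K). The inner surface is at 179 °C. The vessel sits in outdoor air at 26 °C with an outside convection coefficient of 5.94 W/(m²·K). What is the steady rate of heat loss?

Q ≈ 1530 W

Radial (spherical) resistances in series:
R_aluminium shell = (1/1.065 − 1/1.089)/(4π×206) = 7.994×10^-6 K/W
R_vermiculite fill = (1/1.089 − 1/1.204)/(4π×0.0767) = 0.091 K/W
R_outer film = 1/(h·4πr_o²) = 1/(5.94×4π×1.204²) = 0.009242 K/W
R_total = 0.1002 K/W
Q = ΔT/R_total = 153/0.1002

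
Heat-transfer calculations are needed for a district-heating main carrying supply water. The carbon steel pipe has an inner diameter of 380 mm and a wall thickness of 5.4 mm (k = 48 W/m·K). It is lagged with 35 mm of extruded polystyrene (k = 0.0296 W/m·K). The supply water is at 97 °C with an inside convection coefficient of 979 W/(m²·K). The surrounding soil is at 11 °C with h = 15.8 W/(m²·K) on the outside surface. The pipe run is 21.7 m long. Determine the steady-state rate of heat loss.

Q ≈ 2010 W

For a radial system each layer contributes R = ln(r_out/r_in)/(2πkL); films add R = 1/(hA).
R_inner film = 1/(h_i·2πr₁L) = 1/(979×2π×0.19×21.7) = 3.943×10^-5 K/W
R_carbon steel pipe wall = ln(195.4/190)/(2π×48×21.7) = 4.282×10^-6 K/W
R_extruded polystyrene = ln(230.4/195.4)/(2π×0.0296×21.7) = 0.04083 K/W
R_outer film = 1/(h_o·2πr_oL) = 1/(15.8×2π×0.2304×21.7) = 0.002015 K/W
R_total = 0.04288 K/W
Q = ΔT/R_total = 86/0.04288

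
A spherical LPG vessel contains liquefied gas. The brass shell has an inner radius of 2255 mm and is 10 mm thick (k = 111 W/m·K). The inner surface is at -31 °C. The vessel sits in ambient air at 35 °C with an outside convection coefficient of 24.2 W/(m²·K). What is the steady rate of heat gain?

Q ≈ 103000 W

Each spherical layer contributes R = (1/r_i − 1/r_o)/(4πk):
R_brass shell = (1/2.255 − 1/2.265)/(4π×111) = 1.404×10^-6 K/W
R_outer film = 1/(h·4πr_o²) = 1/(24.2×4π×2.265²) = 6.41×10^-4 K/W
R_total = 6.424×10^-4 K/W
Q = ΔT/R_total = 66/6.424×10^-4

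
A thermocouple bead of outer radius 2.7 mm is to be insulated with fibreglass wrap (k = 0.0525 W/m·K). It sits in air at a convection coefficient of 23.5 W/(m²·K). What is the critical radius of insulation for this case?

For a sphere r_cr = 2k/h = 2×0.0525/23.5
r_cr = 4.47 mm; since the bare radius (2.7 mm) is below r_cr, adding a thin layer of insulation will *increase* heat loss.

r_cr ≈ 4.47 mm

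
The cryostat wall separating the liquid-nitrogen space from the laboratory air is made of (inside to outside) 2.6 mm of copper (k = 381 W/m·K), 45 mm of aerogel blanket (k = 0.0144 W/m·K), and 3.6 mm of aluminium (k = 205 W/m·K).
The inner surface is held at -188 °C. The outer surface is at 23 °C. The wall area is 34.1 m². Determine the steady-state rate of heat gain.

Q ≈ 2300 W

Treating each layer as a thermal resistance in series:
R_copper = L/(kA) = 0.0026/(381×34.1) = 2.001×10^-7 K/W
R_aerogel blanket = L/(kA) = 0.045/(0.0144×34.1) = 0.09164 K/W
R_aluminium = L/(kA) = 0.0036/(205×34.1) = 5.15×10^-7 K/W
R_total = 0.09164 K/W
Q = ΔT / R_total = 211 / 0.09164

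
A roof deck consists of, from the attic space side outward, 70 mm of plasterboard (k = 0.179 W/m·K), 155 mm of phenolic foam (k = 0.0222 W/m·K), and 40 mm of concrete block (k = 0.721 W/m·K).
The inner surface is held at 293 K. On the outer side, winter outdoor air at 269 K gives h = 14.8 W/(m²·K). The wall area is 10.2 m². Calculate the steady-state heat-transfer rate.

Series thermal resistances:
R_plasterboard = L/(kA) = 0.07/(0.179×10.2) = 0.03834 K/W
R_phenolic foam = L/(kA) = 0.155/(0.0222×10.2) = 0.6845 K/W
R_concrete block = L/(kA) = 0.04/(0.721×10.2) = 0.005439 K/W
R_outer film = 1/(h_o·A) = 1/(14.8×10.2) = 0.006624 K/W
R_total = 0.7349 K/W
Q = ΔT / R_total = 24 / 0.7349

Q ≈ 32.7 W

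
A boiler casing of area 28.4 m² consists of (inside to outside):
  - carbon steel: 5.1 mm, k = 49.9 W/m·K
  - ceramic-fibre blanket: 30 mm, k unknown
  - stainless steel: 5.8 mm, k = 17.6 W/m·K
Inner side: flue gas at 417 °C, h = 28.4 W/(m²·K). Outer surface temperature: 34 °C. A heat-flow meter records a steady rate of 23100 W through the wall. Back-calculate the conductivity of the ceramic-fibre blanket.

Thermal resistances in series:
R_inner film = 1/(h_i·A) = 1/(28.4×28.4) = 0.00124 K/W
R_carbon steel = L/(kA) = 0.0051/(49.9×28.4) = 3.599×10^-6 K/W
R_stainless steel = L/(kA) = 0.0058/(17.6×28.4) = 1.16×10^-5 K/W
Sum of known resistances R_other = 0.001255 K/W
Total R = ΔT/Q = 383/23100 = 0.01658 K/W
R_ceramic-fibre blanket = R_total − R_other = 0.01533 K/W
k = L/(R·A) = 0.03/(0.01533×28.4)

k ≈ 0.0689 W/(m·K)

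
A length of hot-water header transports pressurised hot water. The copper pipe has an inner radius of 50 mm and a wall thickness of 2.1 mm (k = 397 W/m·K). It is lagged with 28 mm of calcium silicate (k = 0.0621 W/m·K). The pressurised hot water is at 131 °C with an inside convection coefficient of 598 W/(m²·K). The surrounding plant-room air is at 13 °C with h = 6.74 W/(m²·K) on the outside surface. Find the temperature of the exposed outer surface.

Treating each annulus and film as a series resistance:
R_inner film = 1/(h_i·2πr₁L) = 1/(598×2π×0.05×1) = 0.005323 K/W
R_copper pipe wall = ln(52.1/50)/(2π×397×1) = 1.649×10^-5 K/W
R_calcium silicate = ln(80.1/52.1)/(2π×0.0621×1) = 1.102 K/W
R_outer film = 1/(h_o·2πr_oL) = 1/(6.74×2π×0.0801×1) = 0.2948 K/W
R_total = 1.402 K/W
Q = ΔT/R_total = 118/1.402
Q = 84.1 W/m
T_interface = T_inner − Q·ΣR(inner→interface) = 131 − 84.1×1.108

T ≈ 37.8 °C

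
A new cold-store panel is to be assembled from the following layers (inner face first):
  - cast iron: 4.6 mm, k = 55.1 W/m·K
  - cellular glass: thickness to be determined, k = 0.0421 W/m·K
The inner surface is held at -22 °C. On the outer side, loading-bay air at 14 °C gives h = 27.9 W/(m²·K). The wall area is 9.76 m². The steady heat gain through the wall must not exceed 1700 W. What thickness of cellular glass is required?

L ≈ 7.19 mm

Model the wall as resistances in series:
R_cast iron = L/(kA) = 0.0046/(55.1×9.76) = 8.554×10^-6 K/W
R_outer film = 1/(h_o·A) = 1/(27.9×9.76) = 0.003672 K/W
Sum of the known resistances R_other = 0.003681 K/W
Required total resistance R_tot = ΔT/Q_allow = 36/1700 = 0.02118 K/W
R_cellular glass = R_tot − R_other = 0.0175 K/W
L = R·k·A = 0.0175×0.0421×9.76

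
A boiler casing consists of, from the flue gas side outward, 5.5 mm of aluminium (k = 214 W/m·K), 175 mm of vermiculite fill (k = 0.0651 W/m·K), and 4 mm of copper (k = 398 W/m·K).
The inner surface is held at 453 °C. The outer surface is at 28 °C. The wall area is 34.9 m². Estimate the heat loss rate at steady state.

Q ≈ 5520 W

Series thermal resistances:
R_aluminium = L/(kA) = 0.0055/(214×34.9) = 7.364×10^-7 K/W
R_vermiculite fill = L/(kA) = 0.175/(0.0651×34.9) = 0.07702 K/W
R_copper = L/(kA) = 0.004/(398×34.9) = 2.88×10^-7 K/W
R_total = 0.07703 K/W
Q = ΔT / R_total = 425 / 0.07703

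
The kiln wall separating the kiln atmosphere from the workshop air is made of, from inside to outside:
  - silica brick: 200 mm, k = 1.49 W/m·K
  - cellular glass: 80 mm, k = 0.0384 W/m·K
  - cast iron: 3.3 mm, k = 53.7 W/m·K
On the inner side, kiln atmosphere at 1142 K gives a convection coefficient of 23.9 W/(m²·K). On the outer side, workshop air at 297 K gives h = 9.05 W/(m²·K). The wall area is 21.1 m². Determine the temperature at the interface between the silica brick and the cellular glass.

Treating each layer as a thermal resistance in series:
R_inner film = 1/(h_i·A) = 1/(23.9×21.1) = 0.001983 K/W
R_silica brick = L/(kA) = 0.2/(1.49×21.1) = 0.006362 K/W
R_cellular glass = L/(kA) = 0.08/(0.0384×21.1) = 0.09874 K/W
R_cast iron = L/(kA) = 0.0033/(53.7×21.1) = 2.912×10^-6 K/W
R_outer film = 1/(h_o·A) = 1/(9.05×21.1) = 0.005237 K/W
R_total = 0.1123 K/W;  Q = ΔT/R_total = 845/0.1123 = 7523 W
T_interface = T_inner − Q·ΣR(inner→interface) = 1142 − 7520×0.008345

T ≈ 1080 K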